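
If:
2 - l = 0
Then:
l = 2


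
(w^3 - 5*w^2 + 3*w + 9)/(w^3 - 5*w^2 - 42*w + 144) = (w^2 - 2*w - 3)/(w^2 - 2*w - 48)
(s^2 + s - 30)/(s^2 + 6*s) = (s - 5)/s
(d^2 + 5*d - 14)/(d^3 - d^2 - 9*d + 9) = (d^2 + 5*d - 14)/(d^3 - d^2 - 9*d + 9)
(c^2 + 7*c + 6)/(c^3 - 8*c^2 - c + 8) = (c + 6)/(c^2 - 9*c + 8)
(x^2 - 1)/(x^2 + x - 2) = (x + 1)/(x + 2)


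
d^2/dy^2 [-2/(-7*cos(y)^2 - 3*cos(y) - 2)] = 2*(-196*sin(y)^4 + 51*sin(y)^2 + 339*cos(y)/4 - 63*cos(3*y)/4 + 135)/(-7*sin(y)^2 + 3*cos(y) + 9)^3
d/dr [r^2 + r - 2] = 2*r + 1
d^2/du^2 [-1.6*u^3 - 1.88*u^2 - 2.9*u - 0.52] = -9.6*u - 3.76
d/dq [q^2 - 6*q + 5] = 2*q - 6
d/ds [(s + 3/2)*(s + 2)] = 2*s + 7/2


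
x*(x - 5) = x^2 - 5*x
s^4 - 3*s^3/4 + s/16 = s*(s - 1/2)^2*(s + 1/4)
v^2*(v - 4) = v^3 - 4*v^2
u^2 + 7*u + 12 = (u + 3)*(u + 4)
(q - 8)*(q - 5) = q^2 - 13*q + 40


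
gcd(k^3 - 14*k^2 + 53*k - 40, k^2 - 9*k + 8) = k^2 - 9*k + 8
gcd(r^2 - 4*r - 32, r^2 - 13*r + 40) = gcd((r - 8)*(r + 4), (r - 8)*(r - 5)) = r - 8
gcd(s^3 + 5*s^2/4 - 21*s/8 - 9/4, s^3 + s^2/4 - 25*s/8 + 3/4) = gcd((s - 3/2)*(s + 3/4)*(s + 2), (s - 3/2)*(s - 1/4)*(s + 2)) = s^2 + s/2 - 3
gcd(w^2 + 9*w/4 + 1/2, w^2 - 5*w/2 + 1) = 1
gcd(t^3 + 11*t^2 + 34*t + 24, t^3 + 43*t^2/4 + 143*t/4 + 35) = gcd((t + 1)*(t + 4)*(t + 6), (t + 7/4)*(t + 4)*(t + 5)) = t + 4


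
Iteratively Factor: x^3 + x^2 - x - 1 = (x + 1)*(x^2 - 1) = (x - 1)*(x + 1)*(x + 1)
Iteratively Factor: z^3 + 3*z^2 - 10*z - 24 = (z + 2)*(z^2 + z - 12) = (z + 2)*(z + 4)*(z - 3)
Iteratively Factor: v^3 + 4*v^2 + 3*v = (v + 1)*(v^2 + 3*v) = v*(v + 1)*(v + 3)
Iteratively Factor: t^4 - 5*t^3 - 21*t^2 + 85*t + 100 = (t + 4)*(t^3 - 9*t^2 + 15*t + 25) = (t - 5)*(t + 4)*(t^2 - 4*t - 5) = (t - 5)*(t + 1)*(t + 4)*(t - 5)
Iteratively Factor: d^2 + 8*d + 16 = (d + 4)*(d + 4)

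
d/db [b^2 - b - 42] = 2*b - 1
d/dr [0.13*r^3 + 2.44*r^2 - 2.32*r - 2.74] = 0.39*r^2 + 4.88*r - 2.32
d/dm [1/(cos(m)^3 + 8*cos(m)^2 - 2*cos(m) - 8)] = (3*cos(m)^2 + 16*cos(m) - 2)*sin(m)/(cos(m)^3 + 8*cos(m)^2 - 2*cos(m) - 8)^2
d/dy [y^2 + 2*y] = 2*y + 2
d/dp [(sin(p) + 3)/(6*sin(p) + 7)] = -11*cos(p)/(6*sin(p) + 7)^2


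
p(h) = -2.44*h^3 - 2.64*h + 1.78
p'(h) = -7.32*h^2 - 2.64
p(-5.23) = 364.64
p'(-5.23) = -202.86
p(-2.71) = 57.50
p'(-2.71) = -56.40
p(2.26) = -32.35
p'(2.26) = -40.03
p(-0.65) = 4.17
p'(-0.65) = -5.73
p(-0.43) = 3.11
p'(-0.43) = -3.99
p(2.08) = -25.67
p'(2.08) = -34.31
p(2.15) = -28.15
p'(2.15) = -36.48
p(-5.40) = 400.25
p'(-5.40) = -216.09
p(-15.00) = 8276.38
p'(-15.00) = -1649.64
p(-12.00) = 4249.78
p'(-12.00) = -1056.72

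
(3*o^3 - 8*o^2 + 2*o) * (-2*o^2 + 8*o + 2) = -6*o^5 + 40*o^4 - 62*o^3 + 4*o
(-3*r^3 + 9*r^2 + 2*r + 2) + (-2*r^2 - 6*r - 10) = -3*r^3 + 7*r^2 - 4*r - 8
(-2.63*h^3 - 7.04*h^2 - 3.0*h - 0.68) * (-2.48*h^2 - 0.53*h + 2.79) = 6.5224*h^5 + 18.8531*h^4 + 3.8335*h^3 - 16.3652*h^2 - 8.0096*h - 1.8972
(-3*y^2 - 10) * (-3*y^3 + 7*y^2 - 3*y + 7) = 9*y^5 - 21*y^4 + 39*y^3 - 91*y^2 + 30*y - 70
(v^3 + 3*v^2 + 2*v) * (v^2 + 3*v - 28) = v^5 + 6*v^4 - 17*v^3 - 78*v^2 - 56*v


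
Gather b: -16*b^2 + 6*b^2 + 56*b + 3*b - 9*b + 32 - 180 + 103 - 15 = -10*b^2 + 50*b - 60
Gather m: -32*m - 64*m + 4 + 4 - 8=-96*m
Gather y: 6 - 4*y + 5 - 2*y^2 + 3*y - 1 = -2*y^2 - y + 10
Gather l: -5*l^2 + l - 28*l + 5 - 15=-5*l^2 - 27*l - 10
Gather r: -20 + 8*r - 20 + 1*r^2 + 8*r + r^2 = 2*r^2 + 16*r - 40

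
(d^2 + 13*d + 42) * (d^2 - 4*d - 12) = d^4 + 9*d^3 - 22*d^2 - 324*d - 504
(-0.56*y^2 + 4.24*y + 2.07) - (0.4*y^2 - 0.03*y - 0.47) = -0.96*y^2 + 4.27*y + 2.54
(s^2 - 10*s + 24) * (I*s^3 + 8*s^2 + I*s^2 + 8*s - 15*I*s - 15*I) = I*s^5 + 8*s^4 - 9*I*s^4 - 72*s^3 - I*s^3 + 112*s^2 + 159*I*s^2 + 192*s - 210*I*s - 360*I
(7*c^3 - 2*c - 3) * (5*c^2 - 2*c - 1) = 35*c^5 - 14*c^4 - 17*c^3 - 11*c^2 + 8*c + 3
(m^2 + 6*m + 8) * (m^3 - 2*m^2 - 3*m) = m^5 + 4*m^4 - 7*m^3 - 34*m^2 - 24*m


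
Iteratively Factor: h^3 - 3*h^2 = (h - 3)*(h^2) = h*(h - 3)*(h)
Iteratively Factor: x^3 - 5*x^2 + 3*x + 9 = (x - 3)*(x^2 - 2*x - 3) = (x - 3)*(x + 1)*(x - 3)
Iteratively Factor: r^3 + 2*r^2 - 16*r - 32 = (r + 2)*(r^2 - 16) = (r - 4)*(r + 2)*(r + 4)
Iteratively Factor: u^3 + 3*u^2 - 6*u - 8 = (u + 1)*(u^2 + 2*u - 8) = (u + 1)*(u + 4)*(u - 2)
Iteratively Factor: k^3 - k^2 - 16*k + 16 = (k - 1)*(k^2 - 16) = (k - 4)*(k - 1)*(k + 4)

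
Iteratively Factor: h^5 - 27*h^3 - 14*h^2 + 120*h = (h + 4)*(h^4 - 4*h^3 - 11*h^2 + 30*h) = h*(h + 4)*(h^3 - 4*h^2 - 11*h + 30) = h*(h - 5)*(h + 4)*(h^2 + h - 6) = h*(h - 5)*(h - 2)*(h + 4)*(h + 3)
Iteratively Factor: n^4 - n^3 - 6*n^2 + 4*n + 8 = (n - 2)*(n^3 + n^2 - 4*n - 4) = (n - 2)^2*(n^2 + 3*n + 2) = (n - 2)^2*(n + 1)*(n + 2)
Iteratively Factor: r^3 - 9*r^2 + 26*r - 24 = (r - 2)*(r^2 - 7*r + 12) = (r - 3)*(r - 2)*(r - 4)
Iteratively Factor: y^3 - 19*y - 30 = (y + 3)*(y^2 - 3*y - 10) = (y - 5)*(y + 3)*(y + 2)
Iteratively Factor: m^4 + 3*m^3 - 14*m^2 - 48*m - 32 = (m - 4)*(m^3 + 7*m^2 + 14*m + 8) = (m - 4)*(m + 1)*(m^2 + 6*m + 8) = (m - 4)*(m + 1)*(m + 2)*(m + 4)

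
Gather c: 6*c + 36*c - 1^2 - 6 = 42*c - 7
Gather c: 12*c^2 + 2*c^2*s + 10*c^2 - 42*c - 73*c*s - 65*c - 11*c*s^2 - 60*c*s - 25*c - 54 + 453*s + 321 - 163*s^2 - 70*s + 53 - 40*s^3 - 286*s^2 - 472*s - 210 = c^2*(2*s + 22) + c*(-11*s^2 - 133*s - 132) - 40*s^3 - 449*s^2 - 89*s + 110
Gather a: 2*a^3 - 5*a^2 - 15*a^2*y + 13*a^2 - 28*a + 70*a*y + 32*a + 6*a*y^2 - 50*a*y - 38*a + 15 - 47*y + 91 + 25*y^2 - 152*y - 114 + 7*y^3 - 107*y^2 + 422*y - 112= 2*a^3 + a^2*(8 - 15*y) + a*(6*y^2 + 20*y - 34) + 7*y^3 - 82*y^2 + 223*y - 120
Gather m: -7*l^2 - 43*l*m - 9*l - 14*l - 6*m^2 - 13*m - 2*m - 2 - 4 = -7*l^2 - 23*l - 6*m^2 + m*(-43*l - 15) - 6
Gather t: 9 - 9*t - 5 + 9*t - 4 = 0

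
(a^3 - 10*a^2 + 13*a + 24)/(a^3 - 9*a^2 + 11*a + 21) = (a - 8)/(a - 7)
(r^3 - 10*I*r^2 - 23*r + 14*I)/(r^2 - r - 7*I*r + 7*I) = (r^2 - 3*I*r - 2)/(r - 1)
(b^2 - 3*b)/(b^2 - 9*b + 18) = b/(b - 6)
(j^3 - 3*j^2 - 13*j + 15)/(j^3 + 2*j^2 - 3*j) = (j - 5)/j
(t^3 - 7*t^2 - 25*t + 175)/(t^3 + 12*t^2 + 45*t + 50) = (t^2 - 12*t + 35)/(t^2 + 7*t + 10)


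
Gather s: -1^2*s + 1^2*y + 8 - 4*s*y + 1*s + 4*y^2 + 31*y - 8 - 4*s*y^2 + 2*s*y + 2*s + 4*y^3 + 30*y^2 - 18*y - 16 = s*(-4*y^2 - 2*y + 2) + 4*y^3 + 34*y^2 + 14*y - 16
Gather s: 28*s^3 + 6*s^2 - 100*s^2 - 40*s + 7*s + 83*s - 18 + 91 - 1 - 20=28*s^3 - 94*s^2 + 50*s + 52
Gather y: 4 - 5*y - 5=-5*y - 1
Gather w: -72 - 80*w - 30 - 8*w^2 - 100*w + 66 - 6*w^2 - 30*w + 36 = -14*w^2 - 210*w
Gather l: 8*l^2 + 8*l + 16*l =8*l^2 + 24*l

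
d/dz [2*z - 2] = 2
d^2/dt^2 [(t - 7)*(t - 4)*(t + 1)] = 6*t - 20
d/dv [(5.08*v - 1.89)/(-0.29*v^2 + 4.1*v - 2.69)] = (1.4732*v^2 - 1.0962*v - 5.9162)/(0.0841*v^4 - 2.378*v^3 + 18.3702*v^2 - 22.058*v + 7.2361)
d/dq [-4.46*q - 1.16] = -4.46000000000000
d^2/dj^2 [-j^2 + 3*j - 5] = -2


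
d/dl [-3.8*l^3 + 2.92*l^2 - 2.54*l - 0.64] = -11.4*l^2 + 5.84*l - 2.54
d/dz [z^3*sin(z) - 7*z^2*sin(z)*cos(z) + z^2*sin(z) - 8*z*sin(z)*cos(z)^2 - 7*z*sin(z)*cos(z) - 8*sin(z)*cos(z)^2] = z^3*cos(z) + 3*z^2*sin(z) + z^2*cos(z) - 7*z^2*cos(2*z) + 2*z*sin(z) - 7*sqrt(2)*z*sin(2*z + pi/4) - 2*z*cos(z) - 6*z*cos(3*z) + 6*sin(z) - 7*sin(2*z)/2 - 2*sin(3*z) - 8*sqrt(2)*sin(z + pi/4) + 6*cos(z) - 6*cos(3*z)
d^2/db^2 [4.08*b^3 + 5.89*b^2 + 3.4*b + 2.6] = 24.48*b + 11.78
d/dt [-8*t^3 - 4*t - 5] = -24*t^2 - 4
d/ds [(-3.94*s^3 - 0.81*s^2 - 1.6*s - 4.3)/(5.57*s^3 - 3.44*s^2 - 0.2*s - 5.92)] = (18.0653*s^4 + 19.4*s^3 + 136.4854*s^2 - 19.9936*s + 8.612)/(31.0249*s^6 - 38.3216*s^5 + 9.6056*s^4 - 64.5728*s^3 + 40.7696*s^2 + 2.368*s + 35.0464)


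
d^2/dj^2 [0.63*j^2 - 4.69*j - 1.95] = 1.26000000000000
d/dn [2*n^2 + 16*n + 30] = 4*n + 16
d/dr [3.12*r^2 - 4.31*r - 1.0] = 6.24*r - 4.31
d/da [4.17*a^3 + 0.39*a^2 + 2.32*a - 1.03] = 12.51*a^2 + 0.78*a + 2.32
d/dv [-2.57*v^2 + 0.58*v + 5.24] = 0.58 - 5.14*v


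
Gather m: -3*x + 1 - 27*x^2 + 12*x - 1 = -27*x^2 + 9*x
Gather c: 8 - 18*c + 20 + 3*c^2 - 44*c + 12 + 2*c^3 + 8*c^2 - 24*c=2*c^3 + 11*c^2 - 86*c + 40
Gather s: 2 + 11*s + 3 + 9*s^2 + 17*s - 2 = 9*s^2 + 28*s + 3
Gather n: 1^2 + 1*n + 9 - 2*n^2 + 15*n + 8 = -2*n^2 + 16*n + 18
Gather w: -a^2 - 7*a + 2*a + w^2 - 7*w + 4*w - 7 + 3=-a^2 - 5*a + w^2 - 3*w - 4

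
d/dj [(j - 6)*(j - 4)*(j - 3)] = 3*j^2 - 26*j + 54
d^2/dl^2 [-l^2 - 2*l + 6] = -2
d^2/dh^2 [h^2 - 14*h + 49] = 2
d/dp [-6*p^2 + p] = 1 - 12*p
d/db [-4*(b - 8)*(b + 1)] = 28 - 8*b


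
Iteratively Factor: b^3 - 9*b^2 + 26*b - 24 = (b - 4)*(b^2 - 5*b + 6) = (b - 4)*(b - 3)*(b - 2)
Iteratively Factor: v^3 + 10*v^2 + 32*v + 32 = (v + 4)*(v^2 + 6*v + 8) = (v + 4)^2*(v + 2)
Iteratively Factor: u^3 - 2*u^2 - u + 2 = (u - 2)*(u^2 - 1) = (u - 2)*(u + 1)*(u - 1)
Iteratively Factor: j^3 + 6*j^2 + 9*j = (j)*(j^2 + 6*j + 9) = j*(j + 3)*(j + 3)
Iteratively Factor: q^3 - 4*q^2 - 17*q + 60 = (q + 4)*(q^2 - 8*q + 15) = (q - 3)*(q + 4)*(q - 5)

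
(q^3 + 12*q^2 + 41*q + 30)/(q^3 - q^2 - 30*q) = (q^2 + 7*q + 6)/(q*(q - 6))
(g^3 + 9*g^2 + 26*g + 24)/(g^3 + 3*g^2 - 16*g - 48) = (g + 2)/(g - 4)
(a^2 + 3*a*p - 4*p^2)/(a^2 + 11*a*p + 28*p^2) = (a - p)/(a + 7*p)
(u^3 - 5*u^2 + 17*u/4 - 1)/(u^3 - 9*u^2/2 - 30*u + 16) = (u^2 - 9*u/2 + 2)/(u^2 - 4*u - 32)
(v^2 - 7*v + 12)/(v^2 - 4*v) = (v - 3)/v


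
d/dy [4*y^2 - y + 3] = 8*y - 1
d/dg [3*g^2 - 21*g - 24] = 6*g - 21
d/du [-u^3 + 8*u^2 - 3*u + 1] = -3*u^2 + 16*u - 3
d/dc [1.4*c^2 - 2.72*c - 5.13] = 2.8*c - 2.72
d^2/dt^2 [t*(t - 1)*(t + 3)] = 6*t + 4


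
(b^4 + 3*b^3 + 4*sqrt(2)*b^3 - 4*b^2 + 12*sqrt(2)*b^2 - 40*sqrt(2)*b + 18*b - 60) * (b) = b^5 + 3*b^4 + 4*sqrt(2)*b^4 - 4*b^3 + 12*sqrt(2)*b^3 - 40*sqrt(2)*b^2 + 18*b^2 - 60*b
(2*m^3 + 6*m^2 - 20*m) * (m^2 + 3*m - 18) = 2*m^5 + 12*m^4 - 38*m^3 - 168*m^2 + 360*m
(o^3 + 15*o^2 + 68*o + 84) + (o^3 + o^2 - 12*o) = 2*o^3 + 16*o^2 + 56*o + 84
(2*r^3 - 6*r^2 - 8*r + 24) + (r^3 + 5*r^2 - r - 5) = 3*r^3 - r^2 - 9*r + 19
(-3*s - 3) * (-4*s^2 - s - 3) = 12*s^3 + 15*s^2 + 12*s + 9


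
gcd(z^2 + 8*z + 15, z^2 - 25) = z + 5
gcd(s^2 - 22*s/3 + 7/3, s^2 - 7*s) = s - 7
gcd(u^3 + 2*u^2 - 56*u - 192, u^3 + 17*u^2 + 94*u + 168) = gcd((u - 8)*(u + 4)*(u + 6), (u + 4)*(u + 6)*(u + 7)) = u^2 + 10*u + 24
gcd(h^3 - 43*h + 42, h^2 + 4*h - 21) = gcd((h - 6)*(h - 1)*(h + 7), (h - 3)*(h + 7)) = h + 7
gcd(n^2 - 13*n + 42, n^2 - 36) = n - 6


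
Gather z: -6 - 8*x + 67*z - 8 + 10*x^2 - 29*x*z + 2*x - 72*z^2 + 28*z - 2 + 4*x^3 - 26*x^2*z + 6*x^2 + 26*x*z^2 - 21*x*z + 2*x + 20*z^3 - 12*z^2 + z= 4*x^3 + 16*x^2 - 4*x + 20*z^3 + z^2*(26*x - 84) + z*(-26*x^2 - 50*x + 96) - 16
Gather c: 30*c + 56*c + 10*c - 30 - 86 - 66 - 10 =96*c - 192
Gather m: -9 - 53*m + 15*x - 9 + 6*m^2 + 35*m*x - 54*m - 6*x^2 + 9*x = 6*m^2 + m*(35*x - 107) - 6*x^2 + 24*x - 18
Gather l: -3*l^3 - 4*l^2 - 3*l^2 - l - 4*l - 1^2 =-3*l^3 - 7*l^2 - 5*l - 1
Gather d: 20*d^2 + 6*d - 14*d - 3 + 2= 20*d^2 - 8*d - 1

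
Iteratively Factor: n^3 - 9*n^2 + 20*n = (n - 5)*(n^2 - 4*n) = n*(n - 5)*(n - 4)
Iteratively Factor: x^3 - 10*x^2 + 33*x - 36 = (x - 3)*(x^2 - 7*x + 12) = (x - 3)^2*(x - 4)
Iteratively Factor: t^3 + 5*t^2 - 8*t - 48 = (t - 3)*(t^2 + 8*t + 16) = (t - 3)*(t + 4)*(t + 4)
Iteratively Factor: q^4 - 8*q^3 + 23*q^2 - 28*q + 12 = (q - 2)*(q^3 - 6*q^2 + 11*q - 6) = (q - 2)*(q - 1)*(q^2 - 5*q + 6) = (q - 2)^2*(q - 1)*(q - 3)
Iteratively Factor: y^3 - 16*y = (y)*(y^2 - 16) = y*(y - 4)*(y + 4)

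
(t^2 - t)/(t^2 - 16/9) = 9*t*(t - 1)/(9*t^2 - 16)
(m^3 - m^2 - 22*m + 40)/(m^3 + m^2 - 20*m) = (m - 2)/m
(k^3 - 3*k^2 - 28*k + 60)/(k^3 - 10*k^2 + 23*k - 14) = (k^2 - k - 30)/(k^2 - 8*k + 7)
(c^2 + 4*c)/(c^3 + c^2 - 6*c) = (c + 4)/(c^2 + c - 6)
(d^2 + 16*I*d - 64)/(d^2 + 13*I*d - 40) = (d + 8*I)/(d + 5*I)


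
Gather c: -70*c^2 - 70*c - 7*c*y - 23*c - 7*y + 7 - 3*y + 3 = -70*c^2 + c*(-7*y - 93) - 10*y + 10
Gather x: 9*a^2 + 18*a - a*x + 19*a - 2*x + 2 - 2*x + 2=9*a^2 + 37*a + x*(-a - 4) + 4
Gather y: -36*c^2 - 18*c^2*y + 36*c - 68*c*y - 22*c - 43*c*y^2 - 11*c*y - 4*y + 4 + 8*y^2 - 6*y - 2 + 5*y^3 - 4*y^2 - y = -36*c^2 + 14*c + 5*y^3 + y^2*(4 - 43*c) + y*(-18*c^2 - 79*c - 11) + 2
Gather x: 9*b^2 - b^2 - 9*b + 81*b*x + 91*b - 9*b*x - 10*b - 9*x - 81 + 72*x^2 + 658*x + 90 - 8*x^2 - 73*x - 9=8*b^2 + 72*b + 64*x^2 + x*(72*b + 576)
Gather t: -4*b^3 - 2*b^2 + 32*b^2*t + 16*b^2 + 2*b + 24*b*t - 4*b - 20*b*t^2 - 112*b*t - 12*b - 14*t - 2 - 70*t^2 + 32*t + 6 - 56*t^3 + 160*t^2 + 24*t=-4*b^3 + 14*b^2 - 14*b - 56*t^3 + t^2*(90 - 20*b) + t*(32*b^2 - 88*b + 42) + 4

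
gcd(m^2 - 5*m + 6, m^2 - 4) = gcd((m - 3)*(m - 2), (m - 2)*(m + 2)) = m - 2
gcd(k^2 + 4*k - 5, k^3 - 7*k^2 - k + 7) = k - 1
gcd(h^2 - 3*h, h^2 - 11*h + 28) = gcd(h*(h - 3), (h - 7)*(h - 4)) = 1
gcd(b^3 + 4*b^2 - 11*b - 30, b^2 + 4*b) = 1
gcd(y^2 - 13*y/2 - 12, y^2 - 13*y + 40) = y - 8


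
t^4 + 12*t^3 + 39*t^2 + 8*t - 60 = (t - 1)*(t + 2)*(t + 5)*(t + 6)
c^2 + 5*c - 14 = (c - 2)*(c + 7)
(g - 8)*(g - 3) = g^2 - 11*g + 24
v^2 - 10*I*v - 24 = (v - 6*I)*(v - 4*I)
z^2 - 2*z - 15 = (z - 5)*(z + 3)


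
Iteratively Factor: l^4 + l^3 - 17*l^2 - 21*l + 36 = (l - 1)*(l^3 + 2*l^2 - 15*l - 36) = (l - 4)*(l - 1)*(l^2 + 6*l + 9) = (l - 4)*(l - 1)*(l + 3)*(l + 3)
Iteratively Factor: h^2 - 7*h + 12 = (h - 3)*(h - 4)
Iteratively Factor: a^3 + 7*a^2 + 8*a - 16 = (a + 4)*(a^2 + 3*a - 4) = (a - 1)*(a + 4)*(a + 4)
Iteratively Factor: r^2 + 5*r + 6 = (r + 2)*(r + 3)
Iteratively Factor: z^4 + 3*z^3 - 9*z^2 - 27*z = (z - 3)*(z^3 + 6*z^2 + 9*z) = (z - 3)*(z + 3)*(z^2 + 3*z) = (z - 3)*(z + 3)^2*(z)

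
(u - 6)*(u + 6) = u^2 - 36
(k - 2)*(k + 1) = k^2 - k - 2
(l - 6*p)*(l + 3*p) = l^2 - 3*l*p - 18*p^2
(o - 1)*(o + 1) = o^2 - 1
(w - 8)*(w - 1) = w^2 - 9*w + 8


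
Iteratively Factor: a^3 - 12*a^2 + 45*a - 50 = (a - 5)*(a^2 - 7*a + 10) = (a - 5)^2*(a - 2)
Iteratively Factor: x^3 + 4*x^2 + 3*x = (x + 1)*(x^2 + 3*x) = (x + 1)*(x + 3)*(x)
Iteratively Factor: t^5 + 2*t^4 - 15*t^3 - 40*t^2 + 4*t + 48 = (t + 3)*(t^4 - t^3 - 12*t^2 - 4*t + 16) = (t - 4)*(t + 3)*(t^3 + 3*t^2 - 4) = (t - 4)*(t - 1)*(t + 3)*(t^2 + 4*t + 4) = (t - 4)*(t - 1)*(t + 2)*(t + 3)*(t + 2)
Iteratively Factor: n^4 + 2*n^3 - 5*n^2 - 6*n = (n - 2)*(n^3 + 4*n^2 + 3*n) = (n - 2)*(n + 1)*(n^2 + 3*n) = (n - 2)*(n + 1)*(n + 3)*(n)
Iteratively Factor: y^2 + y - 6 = (y - 2)*(y + 3)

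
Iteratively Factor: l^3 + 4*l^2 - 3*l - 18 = (l - 2)*(l^2 + 6*l + 9) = (l - 2)*(l + 3)*(l + 3)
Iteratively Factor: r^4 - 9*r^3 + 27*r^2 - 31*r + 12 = (r - 1)*(r^3 - 8*r^2 + 19*r - 12) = (r - 3)*(r - 1)*(r^2 - 5*r + 4) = (r - 3)*(r - 1)^2*(r - 4)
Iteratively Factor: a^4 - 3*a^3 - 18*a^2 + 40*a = (a - 2)*(a^3 - a^2 - 20*a) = (a - 2)*(a + 4)*(a^2 - 5*a) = (a - 5)*(a - 2)*(a + 4)*(a)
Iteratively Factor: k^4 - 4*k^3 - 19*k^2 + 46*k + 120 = (k - 5)*(k^3 + k^2 - 14*k - 24) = (k - 5)*(k - 4)*(k^2 + 5*k + 6) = (k - 5)*(k - 4)*(k + 3)*(k + 2)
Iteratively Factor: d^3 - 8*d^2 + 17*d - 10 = (d - 1)*(d^2 - 7*d + 10) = (d - 2)*(d - 1)*(d - 5)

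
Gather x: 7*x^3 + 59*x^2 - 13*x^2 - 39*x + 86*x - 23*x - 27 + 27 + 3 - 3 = 7*x^3 + 46*x^2 + 24*x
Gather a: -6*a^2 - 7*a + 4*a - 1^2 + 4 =-6*a^2 - 3*a + 3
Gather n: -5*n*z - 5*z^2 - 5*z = -5*n*z - 5*z^2 - 5*z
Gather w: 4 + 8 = 12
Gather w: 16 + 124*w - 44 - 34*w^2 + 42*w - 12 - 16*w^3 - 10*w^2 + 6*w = -16*w^3 - 44*w^2 + 172*w - 40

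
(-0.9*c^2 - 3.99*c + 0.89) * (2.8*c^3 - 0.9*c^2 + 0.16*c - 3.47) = -2.52*c^5 - 10.362*c^4 + 5.939*c^3 + 1.6836*c^2 + 13.9877*c - 3.0883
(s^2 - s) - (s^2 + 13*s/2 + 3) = -15*s/2 - 3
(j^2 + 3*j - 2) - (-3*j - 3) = j^2 + 6*j + 1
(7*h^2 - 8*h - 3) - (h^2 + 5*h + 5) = 6*h^2 - 13*h - 8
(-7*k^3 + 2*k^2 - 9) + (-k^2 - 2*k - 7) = -7*k^3 + k^2 - 2*k - 16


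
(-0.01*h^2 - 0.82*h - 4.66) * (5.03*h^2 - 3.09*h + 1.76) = -0.0503*h^4 - 4.0937*h^3 - 20.9236*h^2 + 12.9562*h - 8.2016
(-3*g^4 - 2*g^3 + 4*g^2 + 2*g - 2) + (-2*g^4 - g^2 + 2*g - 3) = -5*g^4 - 2*g^3 + 3*g^2 + 4*g - 5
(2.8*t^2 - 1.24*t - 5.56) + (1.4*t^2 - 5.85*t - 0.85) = 4.2*t^2 - 7.09*t - 6.41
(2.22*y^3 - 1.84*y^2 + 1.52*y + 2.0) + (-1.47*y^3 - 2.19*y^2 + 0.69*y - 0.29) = 0.75*y^3 - 4.03*y^2 + 2.21*y + 1.71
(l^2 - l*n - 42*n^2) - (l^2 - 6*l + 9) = -l*n + 6*l - 42*n^2 - 9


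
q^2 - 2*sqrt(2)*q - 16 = (q - 4*sqrt(2))*(q + 2*sqrt(2))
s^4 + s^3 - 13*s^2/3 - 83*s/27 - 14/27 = (s - 2)*(s + 1/3)^2*(s + 7/3)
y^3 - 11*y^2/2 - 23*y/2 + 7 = (y - 7)*(y - 1/2)*(y + 2)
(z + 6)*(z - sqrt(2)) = z^2 - sqrt(2)*z + 6*z - 6*sqrt(2)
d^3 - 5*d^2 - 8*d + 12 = (d - 6)*(d - 1)*(d + 2)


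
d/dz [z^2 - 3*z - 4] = 2*z - 3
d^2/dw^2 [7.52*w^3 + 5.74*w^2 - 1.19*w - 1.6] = 45.12*w + 11.48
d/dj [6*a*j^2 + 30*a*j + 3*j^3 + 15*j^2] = 12*a*j + 30*a + 9*j^2 + 30*j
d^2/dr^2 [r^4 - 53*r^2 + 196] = 12*r^2 - 106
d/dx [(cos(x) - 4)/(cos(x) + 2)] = -6*sin(x)/(cos(x) + 2)^2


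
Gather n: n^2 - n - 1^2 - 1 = n^2 - n - 2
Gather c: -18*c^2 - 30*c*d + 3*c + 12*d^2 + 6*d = -18*c^2 + c*(3 - 30*d) + 12*d^2 + 6*d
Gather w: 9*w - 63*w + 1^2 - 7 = -54*w - 6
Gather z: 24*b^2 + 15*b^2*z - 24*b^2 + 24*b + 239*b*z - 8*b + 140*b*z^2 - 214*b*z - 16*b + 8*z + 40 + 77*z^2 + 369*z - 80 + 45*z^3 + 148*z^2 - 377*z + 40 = 45*z^3 + z^2*(140*b + 225) + z*(15*b^2 + 25*b)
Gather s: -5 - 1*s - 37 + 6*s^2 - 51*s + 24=6*s^2 - 52*s - 18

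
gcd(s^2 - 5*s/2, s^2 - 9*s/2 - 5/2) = 1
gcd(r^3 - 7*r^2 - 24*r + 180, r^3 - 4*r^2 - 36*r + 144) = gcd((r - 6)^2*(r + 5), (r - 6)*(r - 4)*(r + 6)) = r - 6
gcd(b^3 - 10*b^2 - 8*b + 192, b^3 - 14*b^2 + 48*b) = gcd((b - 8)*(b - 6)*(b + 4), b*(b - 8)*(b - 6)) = b^2 - 14*b + 48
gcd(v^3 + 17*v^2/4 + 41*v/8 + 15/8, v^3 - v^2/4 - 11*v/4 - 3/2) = v^2 + 7*v/4 + 3/4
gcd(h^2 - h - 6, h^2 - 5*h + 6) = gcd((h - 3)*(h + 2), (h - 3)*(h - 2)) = h - 3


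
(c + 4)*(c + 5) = c^2 + 9*c + 20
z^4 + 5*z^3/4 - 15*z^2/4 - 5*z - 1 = (z - 2)*(z + 1/4)*(z + 1)*(z + 2)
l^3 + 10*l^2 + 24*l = l*(l + 4)*(l + 6)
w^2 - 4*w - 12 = (w - 6)*(w + 2)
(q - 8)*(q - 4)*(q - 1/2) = q^3 - 25*q^2/2 + 38*q - 16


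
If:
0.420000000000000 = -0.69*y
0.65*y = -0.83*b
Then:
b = 0.48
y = -0.61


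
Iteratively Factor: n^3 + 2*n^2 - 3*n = (n + 3)*(n^2 - n) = n*(n + 3)*(n - 1)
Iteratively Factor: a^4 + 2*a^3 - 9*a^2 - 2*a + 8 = (a + 4)*(a^3 - 2*a^2 - a + 2) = (a - 2)*(a + 4)*(a^2 - 1) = (a - 2)*(a - 1)*(a + 4)*(a + 1)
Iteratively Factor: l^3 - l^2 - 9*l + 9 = (l - 3)*(l^2 + 2*l - 3) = (l - 3)*(l - 1)*(l + 3)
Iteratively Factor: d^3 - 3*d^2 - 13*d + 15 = (d + 3)*(d^2 - 6*d + 5) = (d - 5)*(d + 3)*(d - 1)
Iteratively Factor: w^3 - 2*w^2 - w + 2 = (w - 2)*(w^2 - 1) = (w - 2)*(w + 1)*(w - 1)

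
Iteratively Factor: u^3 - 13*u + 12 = (u - 3)*(u^2 + 3*u - 4) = (u - 3)*(u - 1)*(u + 4)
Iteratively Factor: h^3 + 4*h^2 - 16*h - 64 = (h + 4)*(h^2 - 16) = (h + 4)^2*(h - 4)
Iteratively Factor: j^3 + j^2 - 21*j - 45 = (j - 5)*(j^2 + 6*j + 9) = (j - 5)*(j + 3)*(j + 3)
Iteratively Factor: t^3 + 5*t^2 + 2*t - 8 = (t - 1)*(t^2 + 6*t + 8) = (t - 1)*(t + 4)*(t + 2)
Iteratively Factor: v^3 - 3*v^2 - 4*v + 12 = (v + 2)*(v^2 - 5*v + 6) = (v - 2)*(v + 2)*(v - 3)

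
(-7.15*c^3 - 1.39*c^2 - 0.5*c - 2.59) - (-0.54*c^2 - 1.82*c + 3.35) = -7.15*c^3 - 0.85*c^2 + 1.32*c - 5.94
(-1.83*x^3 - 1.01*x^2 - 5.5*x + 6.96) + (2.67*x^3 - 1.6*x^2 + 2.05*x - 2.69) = 0.84*x^3 - 2.61*x^2 - 3.45*x + 4.27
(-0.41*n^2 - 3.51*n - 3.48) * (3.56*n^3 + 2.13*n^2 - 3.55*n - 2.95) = -1.4596*n^5 - 13.3689*n^4 - 18.4096*n^3 + 6.2576*n^2 + 22.7085*n + 10.266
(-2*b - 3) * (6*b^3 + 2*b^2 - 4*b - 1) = -12*b^4 - 22*b^3 + 2*b^2 + 14*b + 3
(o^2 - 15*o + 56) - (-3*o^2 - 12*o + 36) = 4*o^2 - 3*o + 20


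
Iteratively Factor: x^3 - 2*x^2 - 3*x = (x)*(x^2 - 2*x - 3) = x*(x - 3)*(x + 1)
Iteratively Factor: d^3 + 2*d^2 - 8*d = (d + 4)*(d^2 - 2*d) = (d - 2)*(d + 4)*(d)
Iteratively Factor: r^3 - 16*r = (r)*(r^2 - 16) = r*(r - 4)*(r + 4)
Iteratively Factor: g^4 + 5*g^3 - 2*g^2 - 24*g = (g)*(g^3 + 5*g^2 - 2*g - 24) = g*(g + 4)*(g^2 + g - 6) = g*(g - 2)*(g + 4)*(g + 3)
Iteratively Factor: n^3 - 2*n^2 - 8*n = (n)*(n^2 - 2*n - 8) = n*(n + 2)*(n - 4)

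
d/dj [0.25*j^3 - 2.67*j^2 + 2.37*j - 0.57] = 0.75*j^2 - 5.34*j + 2.37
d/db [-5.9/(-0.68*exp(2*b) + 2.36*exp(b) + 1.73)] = (13.924 - 8.024*exp(b))*exp(b)/(-0.68*exp(2*b) + 2.36*exp(b) + 1.73)^2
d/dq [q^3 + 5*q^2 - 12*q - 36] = 3*q^2 + 10*q - 12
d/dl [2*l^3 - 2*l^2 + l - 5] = 6*l^2 - 4*l + 1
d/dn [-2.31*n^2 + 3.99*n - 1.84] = 3.99 - 4.62*n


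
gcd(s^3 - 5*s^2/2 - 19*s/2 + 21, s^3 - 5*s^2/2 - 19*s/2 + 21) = s^3 - 5*s^2/2 - 19*s/2 + 21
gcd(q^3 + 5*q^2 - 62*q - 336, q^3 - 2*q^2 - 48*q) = q^2 - 2*q - 48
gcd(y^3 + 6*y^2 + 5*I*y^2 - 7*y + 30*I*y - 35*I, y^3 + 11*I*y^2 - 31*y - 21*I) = 1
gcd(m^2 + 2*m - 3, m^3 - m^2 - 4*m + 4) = m - 1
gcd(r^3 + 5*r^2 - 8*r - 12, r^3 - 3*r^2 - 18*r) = 1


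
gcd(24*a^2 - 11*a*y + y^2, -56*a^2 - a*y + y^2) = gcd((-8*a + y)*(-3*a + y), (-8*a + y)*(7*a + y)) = -8*a + y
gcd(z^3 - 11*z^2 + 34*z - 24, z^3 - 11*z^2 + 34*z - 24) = z^3 - 11*z^2 + 34*z - 24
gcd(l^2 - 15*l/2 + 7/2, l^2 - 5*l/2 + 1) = l - 1/2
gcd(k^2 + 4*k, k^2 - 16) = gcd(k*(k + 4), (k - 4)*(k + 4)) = k + 4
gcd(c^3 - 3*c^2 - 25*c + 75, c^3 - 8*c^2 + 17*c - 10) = c - 5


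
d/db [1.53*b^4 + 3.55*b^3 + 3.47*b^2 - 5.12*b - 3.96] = 6.12*b^3 + 10.65*b^2 + 6.94*b - 5.12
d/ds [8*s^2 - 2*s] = 16*s - 2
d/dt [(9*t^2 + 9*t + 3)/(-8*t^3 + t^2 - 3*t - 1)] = 12*t*(6*t^3 + 12*t^2 + 3*t - 2)/(64*t^6 - 16*t^5 + 49*t^4 + 10*t^3 + 7*t^2 + 6*t + 1)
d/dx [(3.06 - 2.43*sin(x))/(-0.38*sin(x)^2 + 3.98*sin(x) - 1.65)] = (-0.9234*sin(x)^2 + 2.3256*sin(x) - 8.1693)*cos(x)/(0.1444*sin(x)^4 - 3.0248*sin(x)^3 + 17.0944*sin(x)^2 - 13.134*sin(x) + 2.7225)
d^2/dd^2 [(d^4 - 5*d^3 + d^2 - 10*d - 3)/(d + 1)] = 2*(3*d^4 + 3*d^3 - 9*d^2 - 15*d + 8)/(d^3 + 3*d^2 + 3*d + 1)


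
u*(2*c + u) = 2*c*u + u^2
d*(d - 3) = d^2 - 3*d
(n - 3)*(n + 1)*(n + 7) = n^3 + 5*n^2 - 17*n - 21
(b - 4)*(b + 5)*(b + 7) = b^3 + 8*b^2 - 13*b - 140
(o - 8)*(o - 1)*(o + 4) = o^3 - 5*o^2 - 28*o + 32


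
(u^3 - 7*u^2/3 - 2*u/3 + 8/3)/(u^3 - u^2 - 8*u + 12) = (u^2 - u/3 - 4/3)/(u^2 + u - 6)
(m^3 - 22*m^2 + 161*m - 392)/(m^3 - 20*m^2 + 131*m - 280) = (m - 7)/(m - 5)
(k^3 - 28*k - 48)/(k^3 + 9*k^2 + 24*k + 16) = (k^2 - 4*k - 12)/(k^2 + 5*k + 4)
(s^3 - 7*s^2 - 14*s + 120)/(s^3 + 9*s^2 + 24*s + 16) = (s^2 - 11*s + 30)/(s^2 + 5*s + 4)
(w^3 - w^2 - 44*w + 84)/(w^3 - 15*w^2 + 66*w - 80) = (w^2 + w - 42)/(w^2 - 13*w + 40)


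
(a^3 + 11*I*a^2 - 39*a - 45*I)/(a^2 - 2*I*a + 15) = (a^2 + 8*I*a - 15)/(a - 5*I)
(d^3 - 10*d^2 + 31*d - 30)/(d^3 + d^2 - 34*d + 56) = (d^2 - 8*d + 15)/(d^2 + 3*d - 28)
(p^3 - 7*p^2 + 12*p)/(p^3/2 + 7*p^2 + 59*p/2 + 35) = 2*p*(p^2 - 7*p + 12)/(p^3 + 14*p^2 + 59*p + 70)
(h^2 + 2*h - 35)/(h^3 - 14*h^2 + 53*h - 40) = (h + 7)/(h^2 - 9*h + 8)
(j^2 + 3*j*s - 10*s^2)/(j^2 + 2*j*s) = (j^2 + 3*j*s - 10*s^2)/(j*(j + 2*s))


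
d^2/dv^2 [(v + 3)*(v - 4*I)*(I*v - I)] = 6*I*v + 8 + 4*I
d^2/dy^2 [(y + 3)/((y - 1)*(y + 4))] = 2*(y^3 + 9*y^2 + 39*y + 51)/(y^6 + 9*y^5 + 15*y^4 - 45*y^3 - 60*y^2 + 144*y - 64)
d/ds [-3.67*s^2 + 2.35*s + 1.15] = 2.35 - 7.34*s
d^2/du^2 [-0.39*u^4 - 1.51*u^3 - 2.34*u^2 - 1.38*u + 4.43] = -4.68*u^2 - 9.06*u - 4.68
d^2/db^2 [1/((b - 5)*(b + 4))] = 2*((b - 5)^2 + (b - 5)*(b + 4) + (b + 4)^2)/((b - 5)^3*(b + 4)^3)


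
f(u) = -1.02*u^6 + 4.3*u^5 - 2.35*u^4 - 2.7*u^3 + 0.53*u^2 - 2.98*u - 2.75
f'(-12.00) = 1983736.94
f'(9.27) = -268349.60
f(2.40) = 25.33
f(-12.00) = -4159635.95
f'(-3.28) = 5049.96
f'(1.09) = -2.69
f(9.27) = -372396.76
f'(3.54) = -543.62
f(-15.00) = -14993445.05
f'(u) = -6.12*u^5 + 21.5*u^4 - 9.4*u^3 - 8.1*u^2 + 1.06*u - 2.98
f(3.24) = -2.31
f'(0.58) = -4.89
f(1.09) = -7.28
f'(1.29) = 2.41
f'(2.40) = 48.97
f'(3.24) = -220.13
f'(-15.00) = 5765696.12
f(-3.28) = -3066.55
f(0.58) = -4.85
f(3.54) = -112.34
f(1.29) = -7.36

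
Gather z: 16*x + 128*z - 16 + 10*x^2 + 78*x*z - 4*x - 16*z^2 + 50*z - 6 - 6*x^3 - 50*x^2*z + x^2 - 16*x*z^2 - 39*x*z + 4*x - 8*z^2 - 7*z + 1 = -6*x^3 + 11*x^2 + 16*x + z^2*(-16*x - 24) + z*(-50*x^2 + 39*x + 171) - 21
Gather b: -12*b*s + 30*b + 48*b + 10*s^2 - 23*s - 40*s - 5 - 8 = b*(78 - 12*s) + 10*s^2 - 63*s - 13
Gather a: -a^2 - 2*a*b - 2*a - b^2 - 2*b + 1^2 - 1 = -a^2 + a*(-2*b - 2) - b^2 - 2*b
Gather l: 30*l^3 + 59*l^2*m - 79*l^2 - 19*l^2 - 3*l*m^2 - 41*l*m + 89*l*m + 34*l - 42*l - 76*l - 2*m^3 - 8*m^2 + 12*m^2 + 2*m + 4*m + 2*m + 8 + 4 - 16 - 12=30*l^3 + l^2*(59*m - 98) + l*(-3*m^2 + 48*m - 84) - 2*m^3 + 4*m^2 + 8*m - 16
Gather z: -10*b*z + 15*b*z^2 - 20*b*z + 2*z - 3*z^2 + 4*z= z^2*(15*b - 3) + z*(6 - 30*b)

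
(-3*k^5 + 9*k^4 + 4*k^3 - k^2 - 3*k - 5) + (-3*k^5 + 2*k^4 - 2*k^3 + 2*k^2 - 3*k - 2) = -6*k^5 + 11*k^4 + 2*k^3 + k^2 - 6*k - 7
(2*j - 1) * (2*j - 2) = 4*j^2 - 6*j + 2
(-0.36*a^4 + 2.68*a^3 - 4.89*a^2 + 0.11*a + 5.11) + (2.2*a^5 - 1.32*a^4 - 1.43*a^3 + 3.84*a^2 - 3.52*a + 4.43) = 2.2*a^5 - 1.68*a^4 + 1.25*a^3 - 1.05*a^2 - 3.41*a + 9.54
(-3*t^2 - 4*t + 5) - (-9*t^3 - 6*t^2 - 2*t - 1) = 9*t^3 + 3*t^2 - 2*t + 6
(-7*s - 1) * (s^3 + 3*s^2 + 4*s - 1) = -7*s^4 - 22*s^3 - 31*s^2 + 3*s + 1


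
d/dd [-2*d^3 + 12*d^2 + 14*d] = -6*d^2 + 24*d + 14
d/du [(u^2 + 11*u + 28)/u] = 1 - 28/u^2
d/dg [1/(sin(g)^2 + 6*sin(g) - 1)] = -2*(sin(g) + 3)*cos(g)/(6*sin(g) - cos(g)^2)^2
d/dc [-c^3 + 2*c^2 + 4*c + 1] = -3*c^2 + 4*c + 4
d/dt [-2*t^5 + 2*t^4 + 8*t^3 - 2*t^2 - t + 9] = -10*t^4 + 8*t^3 + 24*t^2 - 4*t - 1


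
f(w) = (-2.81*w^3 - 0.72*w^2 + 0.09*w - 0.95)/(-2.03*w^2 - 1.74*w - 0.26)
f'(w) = (4.06*w + 1.74)*(-2.81*w^3 - 0.72*w^2 + 0.09*w - 0.95)/(-2.03*w^2 - 1.74*w - 0.26)^2 + (-8.43*w^2 - 1.44*w + 0.09)/(-2.03*w^2 - 1.74*w - 0.26)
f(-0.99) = -1.86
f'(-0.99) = 4.74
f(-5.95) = -9.15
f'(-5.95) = 1.37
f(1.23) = 1.31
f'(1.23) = 1.03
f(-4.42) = -7.05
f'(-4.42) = 1.36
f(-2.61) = -4.60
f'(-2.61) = 1.35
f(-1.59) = -3.19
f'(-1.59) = 1.48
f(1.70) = 1.84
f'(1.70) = 1.19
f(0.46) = 0.90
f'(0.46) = -0.59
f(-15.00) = -21.63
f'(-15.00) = 1.38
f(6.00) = 7.56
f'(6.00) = 1.37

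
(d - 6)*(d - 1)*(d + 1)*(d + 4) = d^4 - 2*d^3 - 25*d^2 + 2*d + 24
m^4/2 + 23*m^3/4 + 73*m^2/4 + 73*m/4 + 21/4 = (m/2 + 1/2)*(m + 1/2)*(m + 3)*(m + 7)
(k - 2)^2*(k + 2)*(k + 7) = k^4 + 5*k^3 - 18*k^2 - 20*k + 56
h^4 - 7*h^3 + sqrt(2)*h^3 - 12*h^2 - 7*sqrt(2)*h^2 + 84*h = h*(h - 7)*(h - 2*sqrt(2))*(h + 3*sqrt(2))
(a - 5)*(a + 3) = a^2 - 2*a - 15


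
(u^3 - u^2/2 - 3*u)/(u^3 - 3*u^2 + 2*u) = (u + 3/2)/(u - 1)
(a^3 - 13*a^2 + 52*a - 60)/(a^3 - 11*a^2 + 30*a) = (a - 2)/a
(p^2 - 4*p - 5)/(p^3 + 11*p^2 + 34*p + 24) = (p - 5)/(p^2 + 10*p + 24)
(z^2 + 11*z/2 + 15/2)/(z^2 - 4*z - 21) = (z + 5/2)/(z - 7)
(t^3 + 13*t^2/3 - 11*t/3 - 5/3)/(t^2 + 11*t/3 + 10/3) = (3*t^3 + 13*t^2 - 11*t - 5)/(3*t^2 + 11*t + 10)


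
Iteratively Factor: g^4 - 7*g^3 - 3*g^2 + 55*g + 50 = (g + 2)*(g^3 - 9*g^2 + 15*g + 25) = (g + 1)*(g + 2)*(g^2 - 10*g + 25) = (g - 5)*(g + 1)*(g + 2)*(g - 5)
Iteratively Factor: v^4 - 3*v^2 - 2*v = (v + 1)*(v^3 - v^2 - 2*v) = v*(v + 1)*(v^2 - v - 2) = v*(v - 2)*(v + 1)*(v + 1)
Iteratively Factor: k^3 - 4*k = (k)*(k^2 - 4) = k*(k - 2)*(k + 2)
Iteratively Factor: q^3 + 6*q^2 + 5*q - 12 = (q + 3)*(q^2 + 3*q - 4) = (q - 1)*(q + 3)*(q + 4)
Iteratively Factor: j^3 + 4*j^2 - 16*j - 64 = (j + 4)*(j^2 - 16) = (j + 4)^2*(j - 4)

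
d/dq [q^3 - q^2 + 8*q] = 3*q^2 - 2*q + 8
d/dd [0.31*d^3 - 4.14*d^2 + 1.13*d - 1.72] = 0.93*d^2 - 8.28*d + 1.13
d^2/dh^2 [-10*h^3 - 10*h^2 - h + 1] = -60*h - 20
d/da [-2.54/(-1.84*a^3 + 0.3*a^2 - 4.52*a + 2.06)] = (-14.0208*a^2 + 1.524*a - 11.4808)/(1.84*a^3 - 0.3*a^2 + 4.52*a - 2.06)^2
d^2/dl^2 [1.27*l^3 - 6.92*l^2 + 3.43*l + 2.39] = 7.62*l - 13.84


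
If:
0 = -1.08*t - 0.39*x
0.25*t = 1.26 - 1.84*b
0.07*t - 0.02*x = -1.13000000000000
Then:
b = 1.91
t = -9.01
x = 24.96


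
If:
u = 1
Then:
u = 1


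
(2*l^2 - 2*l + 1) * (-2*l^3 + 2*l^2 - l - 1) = -4*l^5 + 8*l^4 - 8*l^3 + 2*l^2 + l - 1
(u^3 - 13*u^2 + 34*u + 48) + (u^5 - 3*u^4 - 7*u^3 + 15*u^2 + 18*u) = u^5 - 3*u^4 - 6*u^3 + 2*u^2 + 52*u + 48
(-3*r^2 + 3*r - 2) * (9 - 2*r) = 6*r^3 - 33*r^2 + 31*r - 18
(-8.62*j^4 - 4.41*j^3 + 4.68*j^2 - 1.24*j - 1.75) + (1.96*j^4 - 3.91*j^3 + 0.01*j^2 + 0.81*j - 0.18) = -6.66*j^4 - 8.32*j^3 + 4.69*j^2 - 0.43*j - 1.93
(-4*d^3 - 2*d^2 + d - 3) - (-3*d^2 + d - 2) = -4*d^3 + d^2 - 1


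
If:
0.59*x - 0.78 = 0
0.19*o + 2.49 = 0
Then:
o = -13.11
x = 1.32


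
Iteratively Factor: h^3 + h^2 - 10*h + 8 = (h - 2)*(h^2 + 3*h - 4) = (h - 2)*(h - 1)*(h + 4)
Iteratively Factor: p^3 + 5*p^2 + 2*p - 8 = (p + 2)*(p^2 + 3*p - 4) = (p + 2)*(p + 4)*(p - 1)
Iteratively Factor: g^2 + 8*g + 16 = (g + 4)*(g + 4)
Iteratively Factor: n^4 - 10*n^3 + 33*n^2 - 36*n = (n - 3)*(n^3 - 7*n^2 + 12*n) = n*(n - 3)*(n^2 - 7*n + 12) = n*(n - 4)*(n - 3)*(n - 3)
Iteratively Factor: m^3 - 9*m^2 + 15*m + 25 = (m - 5)*(m^2 - 4*m - 5) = (m - 5)*(m + 1)*(m - 5)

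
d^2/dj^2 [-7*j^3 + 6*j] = -42*j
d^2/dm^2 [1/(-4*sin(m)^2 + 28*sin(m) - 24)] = (4*sin(m)^3 - 17*sin(m)^2 + 2*sin(m) + 86)/(4*(sin(m) - 6)^3*(sin(m) - 1)^2)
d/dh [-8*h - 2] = -8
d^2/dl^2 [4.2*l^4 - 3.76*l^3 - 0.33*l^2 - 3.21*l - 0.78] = 50.4*l^2 - 22.56*l - 0.66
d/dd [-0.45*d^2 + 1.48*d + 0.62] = 1.48 - 0.9*d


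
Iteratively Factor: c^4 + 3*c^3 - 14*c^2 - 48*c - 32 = (c + 4)*(c^3 - c^2 - 10*c - 8) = (c + 1)*(c + 4)*(c^2 - 2*c - 8) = (c - 4)*(c + 1)*(c + 4)*(c + 2)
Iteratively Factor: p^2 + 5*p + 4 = (p + 1)*(p + 4)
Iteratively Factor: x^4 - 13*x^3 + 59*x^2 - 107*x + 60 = (x - 4)*(x^3 - 9*x^2 + 23*x - 15) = (x - 5)*(x - 4)*(x^2 - 4*x + 3) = (x - 5)*(x - 4)*(x - 3)*(x - 1)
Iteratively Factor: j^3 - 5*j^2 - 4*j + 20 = (j + 2)*(j^2 - 7*j + 10) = (j - 2)*(j + 2)*(j - 5)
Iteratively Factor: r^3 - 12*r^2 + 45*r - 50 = (r - 5)*(r^2 - 7*r + 10) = (r - 5)^2*(r - 2)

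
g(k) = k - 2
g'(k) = 1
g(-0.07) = -2.07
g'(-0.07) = 1.00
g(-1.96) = -3.96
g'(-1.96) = 1.00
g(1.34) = -0.66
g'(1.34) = 1.00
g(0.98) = -1.02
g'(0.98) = 1.00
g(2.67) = 0.67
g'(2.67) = 1.00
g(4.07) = 2.07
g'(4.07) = 1.00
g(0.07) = -1.93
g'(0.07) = 1.00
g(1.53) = -0.47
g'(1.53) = 1.00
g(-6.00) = -8.00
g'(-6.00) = 1.00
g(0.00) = -2.00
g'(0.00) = 1.00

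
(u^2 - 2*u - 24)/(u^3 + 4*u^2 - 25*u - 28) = (u^2 - 2*u - 24)/(u^3 + 4*u^2 - 25*u - 28)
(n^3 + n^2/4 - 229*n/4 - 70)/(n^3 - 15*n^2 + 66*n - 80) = (4*n^2 + 33*n + 35)/(4*(n^2 - 7*n + 10))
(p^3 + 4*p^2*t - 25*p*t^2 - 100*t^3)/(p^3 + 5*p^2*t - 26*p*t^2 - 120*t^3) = (p + 5*t)/(p + 6*t)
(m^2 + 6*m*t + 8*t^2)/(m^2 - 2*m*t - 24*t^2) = (-m - 2*t)/(-m + 6*t)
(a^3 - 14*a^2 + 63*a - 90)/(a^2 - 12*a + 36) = (a^2 - 8*a + 15)/(a - 6)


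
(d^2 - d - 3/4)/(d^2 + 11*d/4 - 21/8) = 2*(4*d^2 - 4*d - 3)/(8*d^2 + 22*d - 21)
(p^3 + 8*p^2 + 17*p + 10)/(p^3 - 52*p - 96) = (p^2 + 6*p + 5)/(p^2 - 2*p - 48)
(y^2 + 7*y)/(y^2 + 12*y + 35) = y/(y + 5)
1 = 1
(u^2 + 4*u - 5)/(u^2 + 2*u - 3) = (u + 5)/(u + 3)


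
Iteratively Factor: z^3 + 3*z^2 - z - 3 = (z - 1)*(z^2 + 4*z + 3) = (z - 1)*(z + 1)*(z + 3)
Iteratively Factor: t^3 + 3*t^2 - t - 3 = (t - 1)*(t^2 + 4*t + 3) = (t - 1)*(t + 1)*(t + 3)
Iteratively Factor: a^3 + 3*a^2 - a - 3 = (a - 1)*(a^2 + 4*a + 3) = (a - 1)*(a + 3)*(a + 1)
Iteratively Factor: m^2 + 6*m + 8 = (m + 2)*(m + 4)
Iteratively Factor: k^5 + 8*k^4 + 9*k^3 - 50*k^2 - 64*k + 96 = (k + 4)*(k^4 + 4*k^3 - 7*k^2 - 22*k + 24) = (k - 2)*(k + 4)*(k^3 + 6*k^2 + 5*k - 12) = (k - 2)*(k + 3)*(k + 4)*(k^2 + 3*k - 4) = (k - 2)*(k - 1)*(k + 3)*(k + 4)*(k + 4)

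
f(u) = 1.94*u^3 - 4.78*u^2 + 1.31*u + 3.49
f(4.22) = 69.69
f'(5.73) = 137.62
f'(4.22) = 64.61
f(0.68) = 2.78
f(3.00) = 16.78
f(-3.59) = -152.58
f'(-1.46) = 27.67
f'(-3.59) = 110.64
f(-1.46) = -14.65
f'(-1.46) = 27.67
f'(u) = 5.82*u^2 - 9.56*u + 1.31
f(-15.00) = -7639.16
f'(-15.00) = 1454.21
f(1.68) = 1.40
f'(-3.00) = 82.37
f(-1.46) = -14.65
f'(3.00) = 25.01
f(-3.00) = -95.84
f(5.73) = 219.03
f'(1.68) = 1.68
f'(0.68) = -2.50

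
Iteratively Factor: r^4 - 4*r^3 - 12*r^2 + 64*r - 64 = (r - 2)*(r^3 - 2*r^2 - 16*r + 32) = (r - 4)*(r - 2)*(r^2 + 2*r - 8) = (r - 4)*(r - 2)*(r + 4)*(r - 2)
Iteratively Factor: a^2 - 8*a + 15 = (a - 3)*(a - 5)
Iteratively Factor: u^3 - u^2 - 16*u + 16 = (u - 4)*(u^2 + 3*u - 4) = (u - 4)*(u - 1)*(u + 4)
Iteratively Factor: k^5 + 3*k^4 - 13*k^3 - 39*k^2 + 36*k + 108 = (k + 3)*(k^4 - 13*k^2 + 36) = (k + 2)*(k + 3)*(k^3 - 2*k^2 - 9*k + 18) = (k + 2)*(k + 3)^2*(k^2 - 5*k + 6) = (k - 3)*(k + 2)*(k + 3)^2*(k - 2)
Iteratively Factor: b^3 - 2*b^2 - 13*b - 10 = (b + 2)*(b^2 - 4*b - 5) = (b + 1)*(b + 2)*(b - 5)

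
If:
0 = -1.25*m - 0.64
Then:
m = -0.51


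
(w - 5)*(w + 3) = w^2 - 2*w - 15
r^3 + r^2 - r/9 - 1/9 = (r - 1/3)*(r + 1/3)*(r + 1)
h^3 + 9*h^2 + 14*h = h*(h + 2)*(h + 7)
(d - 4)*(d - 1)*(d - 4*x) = d^3 - 4*d^2*x - 5*d^2 + 20*d*x + 4*d - 16*x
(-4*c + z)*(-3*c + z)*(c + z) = 12*c^3 + 5*c^2*z - 6*c*z^2 + z^3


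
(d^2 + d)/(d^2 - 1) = d/(d - 1)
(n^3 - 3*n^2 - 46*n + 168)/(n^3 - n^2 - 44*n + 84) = (n - 4)/(n - 2)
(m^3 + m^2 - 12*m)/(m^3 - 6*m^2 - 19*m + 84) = m/(m - 7)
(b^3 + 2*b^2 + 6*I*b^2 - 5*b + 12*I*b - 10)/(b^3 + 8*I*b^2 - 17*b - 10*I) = (b + 2)/(b + 2*I)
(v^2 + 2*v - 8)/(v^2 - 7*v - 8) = (-v^2 - 2*v + 8)/(-v^2 + 7*v + 8)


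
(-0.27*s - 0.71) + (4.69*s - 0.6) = 4.42*s - 1.31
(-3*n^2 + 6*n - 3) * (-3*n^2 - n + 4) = 9*n^4 - 15*n^3 - 9*n^2 + 27*n - 12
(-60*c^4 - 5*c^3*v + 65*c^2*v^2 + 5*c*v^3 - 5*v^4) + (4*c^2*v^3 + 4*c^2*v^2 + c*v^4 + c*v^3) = -60*c^4 - 5*c^3*v + 4*c^2*v^3 + 69*c^2*v^2 + c*v^4 + 6*c*v^3 - 5*v^4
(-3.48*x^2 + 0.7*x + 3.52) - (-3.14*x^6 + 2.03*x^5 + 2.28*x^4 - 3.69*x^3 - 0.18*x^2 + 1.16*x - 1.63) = 3.14*x^6 - 2.03*x^5 - 2.28*x^4 + 3.69*x^3 - 3.3*x^2 - 0.46*x + 5.15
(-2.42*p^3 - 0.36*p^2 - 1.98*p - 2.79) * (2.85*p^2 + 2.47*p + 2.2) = -6.897*p^5 - 7.0034*p^4 - 11.8562*p^3 - 13.6341*p^2 - 11.2473*p - 6.138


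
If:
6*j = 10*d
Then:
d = 3*j/5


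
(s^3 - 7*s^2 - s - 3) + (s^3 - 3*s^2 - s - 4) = 2*s^3 - 10*s^2 - 2*s - 7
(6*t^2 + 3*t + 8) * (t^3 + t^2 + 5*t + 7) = 6*t^5 + 9*t^4 + 41*t^3 + 65*t^2 + 61*t + 56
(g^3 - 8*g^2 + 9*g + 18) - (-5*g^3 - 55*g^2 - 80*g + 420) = 6*g^3 + 47*g^2 + 89*g - 402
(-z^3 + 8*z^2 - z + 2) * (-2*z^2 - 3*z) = 2*z^5 - 13*z^4 - 22*z^3 - z^2 - 6*z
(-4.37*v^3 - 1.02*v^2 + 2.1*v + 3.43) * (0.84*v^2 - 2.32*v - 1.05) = -3.6708*v^5 + 9.2816*v^4 + 8.7189*v^3 - 0.9198*v^2 - 10.1626*v - 3.6015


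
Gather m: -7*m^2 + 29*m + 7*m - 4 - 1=-7*m^2 + 36*m - 5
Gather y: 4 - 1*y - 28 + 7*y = 6*y - 24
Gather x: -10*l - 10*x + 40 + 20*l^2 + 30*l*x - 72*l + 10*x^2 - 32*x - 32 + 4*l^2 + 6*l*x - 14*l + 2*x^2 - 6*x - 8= 24*l^2 - 96*l + 12*x^2 + x*(36*l - 48)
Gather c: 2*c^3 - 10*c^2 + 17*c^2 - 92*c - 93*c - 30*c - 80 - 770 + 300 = 2*c^3 + 7*c^2 - 215*c - 550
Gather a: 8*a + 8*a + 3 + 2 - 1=16*a + 4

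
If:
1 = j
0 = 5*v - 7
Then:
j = 1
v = 7/5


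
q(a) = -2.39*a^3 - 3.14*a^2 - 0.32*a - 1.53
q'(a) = -7.17*a^2 - 6.28*a - 0.32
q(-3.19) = 45.12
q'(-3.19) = -53.25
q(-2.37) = 13.41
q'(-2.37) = -25.71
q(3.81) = -180.51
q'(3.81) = -128.33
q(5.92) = -609.33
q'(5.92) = -288.78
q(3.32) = -124.66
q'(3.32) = -100.20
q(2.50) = -59.30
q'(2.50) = -60.83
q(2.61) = -66.25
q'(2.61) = -65.55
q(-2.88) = 30.44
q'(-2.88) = -41.70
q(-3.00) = 35.70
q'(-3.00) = -46.01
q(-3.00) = 35.70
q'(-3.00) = -46.01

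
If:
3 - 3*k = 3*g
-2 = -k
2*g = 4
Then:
No Solution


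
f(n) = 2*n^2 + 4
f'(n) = 4*n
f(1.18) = 6.78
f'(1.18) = 4.72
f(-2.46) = 16.10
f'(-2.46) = -9.84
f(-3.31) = 25.91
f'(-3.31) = -13.24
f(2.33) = 14.86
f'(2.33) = 9.32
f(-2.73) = 18.91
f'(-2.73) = -10.92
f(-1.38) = 7.81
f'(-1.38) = -5.52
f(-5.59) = 66.50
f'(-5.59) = -22.36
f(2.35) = 15.04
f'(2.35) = 9.40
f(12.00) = 292.00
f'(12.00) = 48.00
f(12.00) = 292.00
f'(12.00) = 48.00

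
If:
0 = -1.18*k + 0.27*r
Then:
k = 0.228813559322034*r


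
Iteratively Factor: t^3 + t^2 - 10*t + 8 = (t - 2)*(t^2 + 3*t - 4) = (t - 2)*(t + 4)*(t - 1)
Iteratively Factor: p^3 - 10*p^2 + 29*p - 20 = (p - 1)*(p^2 - 9*p + 20) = (p - 4)*(p - 1)*(p - 5)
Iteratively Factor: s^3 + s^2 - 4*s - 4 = (s + 2)*(s^2 - s - 2) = (s + 1)*(s + 2)*(s - 2)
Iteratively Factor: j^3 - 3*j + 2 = (j + 2)*(j^2 - 2*j + 1) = (j - 1)*(j + 2)*(j - 1)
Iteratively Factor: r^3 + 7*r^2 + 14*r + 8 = (r + 1)*(r^2 + 6*r + 8) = (r + 1)*(r + 4)*(r + 2)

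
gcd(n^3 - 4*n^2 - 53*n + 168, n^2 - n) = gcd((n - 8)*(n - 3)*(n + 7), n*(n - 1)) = 1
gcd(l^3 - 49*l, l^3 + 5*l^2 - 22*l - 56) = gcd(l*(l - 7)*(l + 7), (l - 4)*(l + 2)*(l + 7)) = l + 7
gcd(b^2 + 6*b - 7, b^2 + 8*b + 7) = b + 7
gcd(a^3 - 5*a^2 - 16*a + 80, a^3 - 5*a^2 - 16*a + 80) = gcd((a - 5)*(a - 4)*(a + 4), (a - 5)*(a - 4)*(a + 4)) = a^3 - 5*a^2 - 16*a + 80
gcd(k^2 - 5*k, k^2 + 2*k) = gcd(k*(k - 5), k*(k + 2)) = k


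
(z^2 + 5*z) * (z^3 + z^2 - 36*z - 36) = z^5 + 6*z^4 - 31*z^3 - 216*z^2 - 180*z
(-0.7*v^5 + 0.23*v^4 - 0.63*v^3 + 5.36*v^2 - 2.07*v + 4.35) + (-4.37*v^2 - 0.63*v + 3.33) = -0.7*v^5 + 0.23*v^4 - 0.63*v^3 + 0.99*v^2 - 2.7*v + 7.68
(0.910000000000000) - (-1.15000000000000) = 2.06000000000000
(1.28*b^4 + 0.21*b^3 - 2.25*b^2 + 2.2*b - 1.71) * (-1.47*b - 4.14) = -1.8816*b^5 - 5.6079*b^4 + 2.4381*b^3 + 6.081*b^2 - 6.5943*b + 7.0794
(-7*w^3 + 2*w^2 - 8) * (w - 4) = -7*w^4 + 30*w^3 - 8*w^2 - 8*w + 32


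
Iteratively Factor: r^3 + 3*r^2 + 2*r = (r)*(r^2 + 3*r + 2) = r*(r + 1)*(r + 2)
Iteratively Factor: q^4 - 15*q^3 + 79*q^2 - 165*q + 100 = (q - 1)*(q^3 - 14*q^2 + 65*q - 100) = (q - 5)*(q - 1)*(q^2 - 9*q + 20) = (q - 5)^2*(q - 1)*(q - 4)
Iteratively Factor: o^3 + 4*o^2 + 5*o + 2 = (o + 2)*(o^2 + 2*o + 1) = (o + 1)*(o + 2)*(o + 1)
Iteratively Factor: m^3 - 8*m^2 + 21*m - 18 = (m - 3)*(m^2 - 5*m + 6) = (m - 3)^2*(m - 2)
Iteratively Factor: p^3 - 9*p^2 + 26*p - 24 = (p - 4)*(p^2 - 5*p + 6) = (p - 4)*(p - 2)*(p - 3)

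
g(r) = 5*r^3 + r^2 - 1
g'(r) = 15*r^2 + 2*r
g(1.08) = 6.46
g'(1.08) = 19.66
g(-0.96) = -4.50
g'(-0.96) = 11.90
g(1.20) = 9.08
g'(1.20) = 24.00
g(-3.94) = -291.29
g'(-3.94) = 224.97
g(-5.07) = -626.91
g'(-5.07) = 375.43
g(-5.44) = -776.35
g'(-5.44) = 433.02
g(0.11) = -0.98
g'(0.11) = 0.40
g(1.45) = 16.35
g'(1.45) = 34.44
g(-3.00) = -127.00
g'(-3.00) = 129.00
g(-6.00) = -1045.00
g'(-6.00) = 528.00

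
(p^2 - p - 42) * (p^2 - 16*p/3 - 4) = p^4 - 19*p^3/3 - 122*p^2/3 + 228*p + 168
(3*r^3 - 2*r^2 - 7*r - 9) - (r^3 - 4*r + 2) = 2*r^3 - 2*r^2 - 3*r - 11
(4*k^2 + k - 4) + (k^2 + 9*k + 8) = 5*k^2 + 10*k + 4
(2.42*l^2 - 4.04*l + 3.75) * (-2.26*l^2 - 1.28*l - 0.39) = -5.4692*l^4 + 6.0328*l^3 - 4.2476*l^2 - 3.2244*l - 1.4625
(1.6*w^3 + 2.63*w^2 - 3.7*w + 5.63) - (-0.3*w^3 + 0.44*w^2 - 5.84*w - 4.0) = 1.9*w^3 + 2.19*w^2 + 2.14*w + 9.63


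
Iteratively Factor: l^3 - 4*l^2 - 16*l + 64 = (l - 4)*(l^2 - 16) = (l - 4)*(l + 4)*(l - 4)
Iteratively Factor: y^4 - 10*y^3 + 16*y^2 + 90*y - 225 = (y - 3)*(y^3 - 7*y^2 - 5*y + 75) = (y - 5)*(y - 3)*(y^2 - 2*y - 15) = (y - 5)*(y - 3)*(y + 3)*(y - 5)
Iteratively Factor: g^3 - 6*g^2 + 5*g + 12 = (g + 1)*(g^2 - 7*g + 12) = (g - 3)*(g + 1)*(g - 4)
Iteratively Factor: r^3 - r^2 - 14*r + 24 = (r - 2)*(r^2 + r - 12) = (r - 2)*(r + 4)*(r - 3)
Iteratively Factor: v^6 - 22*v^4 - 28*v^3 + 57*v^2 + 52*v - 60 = (v + 2)*(v^5 - 2*v^4 - 18*v^3 + 8*v^2 + 41*v - 30) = (v - 1)*(v + 2)*(v^4 - v^3 - 19*v^2 - 11*v + 30) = (v - 1)*(v + 2)^2*(v^3 - 3*v^2 - 13*v + 15) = (v - 1)*(v + 2)^2*(v + 3)*(v^2 - 6*v + 5) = (v - 5)*(v - 1)*(v + 2)^2*(v + 3)*(v - 1)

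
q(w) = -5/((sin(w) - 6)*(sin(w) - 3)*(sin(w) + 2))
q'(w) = 5*cos(w)/((sin(w) - 6)*(sin(w) - 3)*(sin(w) + 2)^2) + 5*cos(w)/((sin(w) - 6)*(sin(w) - 3)^2*(sin(w) + 2)) + 5*cos(w)/((sin(w) - 6)^2*(sin(w) - 3)*(sin(w) + 2)) = 5*(3*sin(w) - 14)*sin(w)*cos(w)/((sin(w) - 6)^2*(sin(w) - 3)^2*(sin(w) + 2)^2)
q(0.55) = -0.15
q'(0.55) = -0.02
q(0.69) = -0.15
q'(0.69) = -0.03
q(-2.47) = -0.15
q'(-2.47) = -0.04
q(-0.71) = -0.15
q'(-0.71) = 0.04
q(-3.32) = -0.14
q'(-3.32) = 0.01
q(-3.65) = -0.15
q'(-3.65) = 0.02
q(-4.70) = -0.17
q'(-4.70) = 0.00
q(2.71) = -0.14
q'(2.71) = 0.02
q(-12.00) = -0.15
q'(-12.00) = -0.02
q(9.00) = -0.14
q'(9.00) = 0.02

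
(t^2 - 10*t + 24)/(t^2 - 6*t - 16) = (-t^2 + 10*t - 24)/(-t^2 + 6*t + 16)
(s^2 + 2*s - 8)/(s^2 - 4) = (s + 4)/(s + 2)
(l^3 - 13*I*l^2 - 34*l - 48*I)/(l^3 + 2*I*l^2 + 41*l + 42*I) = (l - 8*I)/(l + 7*I)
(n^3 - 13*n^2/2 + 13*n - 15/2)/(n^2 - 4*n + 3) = n - 5/2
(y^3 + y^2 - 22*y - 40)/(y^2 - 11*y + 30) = (y^2 + 6*y + 8)/(y - 6)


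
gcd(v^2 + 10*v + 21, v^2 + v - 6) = v + 3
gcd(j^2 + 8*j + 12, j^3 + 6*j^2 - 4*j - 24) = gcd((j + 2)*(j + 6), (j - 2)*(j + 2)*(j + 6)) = j^2 + 8*j + 12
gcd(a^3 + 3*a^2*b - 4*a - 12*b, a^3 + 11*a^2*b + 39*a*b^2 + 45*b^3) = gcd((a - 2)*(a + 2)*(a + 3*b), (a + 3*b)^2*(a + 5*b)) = a + 3*b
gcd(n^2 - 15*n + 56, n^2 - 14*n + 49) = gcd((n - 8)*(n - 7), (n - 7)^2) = n - 7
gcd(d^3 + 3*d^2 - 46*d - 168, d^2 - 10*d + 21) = d - 7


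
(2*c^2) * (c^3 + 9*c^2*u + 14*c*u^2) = 2*c^5 + 18*c^4*u + 28*c^3*u^2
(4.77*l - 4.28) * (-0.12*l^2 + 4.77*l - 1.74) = -0.5724*l^3 + 23.2665*l^2 - 28.7154*l + 7.4472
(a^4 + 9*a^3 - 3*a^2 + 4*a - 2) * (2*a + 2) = 2*a^5 + 20*a^4 + 12*a^3 + 2*a^2 + 4*a - 4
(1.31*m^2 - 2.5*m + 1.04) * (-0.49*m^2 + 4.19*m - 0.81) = -0.6419*m^4 + 6.7139*m^3 - 12.0457*m^2 + 6.3826*m - 0.8424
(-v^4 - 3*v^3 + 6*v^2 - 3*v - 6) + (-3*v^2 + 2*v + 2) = -v^4 - 3*v^3 + 3*v^2 - v - 4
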